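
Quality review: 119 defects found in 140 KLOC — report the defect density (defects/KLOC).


Defect density = defects / KLOC
Defect density = 119 / 140
Defect density = 0.85 defects/KLOC

0.85 defects/KLOC


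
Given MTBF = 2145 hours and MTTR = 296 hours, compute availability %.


Availability = MTBF / (MTBF + MTTR)
Availability = 2145 / (2145 + 296)
Availability = 2145 / 2441
Availability = 87.8738%

87.8738%


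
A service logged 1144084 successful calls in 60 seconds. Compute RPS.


Formula: throughput = requests / seconds
throughput = 1144084 / 60
throughput = 19068.07 requests/second

19068.07 requests/second


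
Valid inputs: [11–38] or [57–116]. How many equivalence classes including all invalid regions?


Valid ranges: [11,38] and [57,116]
Class 1: x < 11 — invalid
Class 2: 11 ≤ x ≤ 38 — valid
Class 3: 38 < x < 57 — invalid (gap between ranges)
Class 4: 57 ≤ x ≤ 116 — valid
Class 5: x > 116 — invalid
Total equivalence classes: 5

5 equivalence classes


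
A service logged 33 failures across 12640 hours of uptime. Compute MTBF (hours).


Formula: MTBF = Total operating time / Number of failures
MTBF = 12640 / 33
MTBF = 383.03 hours

383.03 hours


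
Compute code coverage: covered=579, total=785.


Coverage = covered / total * 100
Coverage = 579 / 785 * 100
Coverage = 73.76%

73.76%


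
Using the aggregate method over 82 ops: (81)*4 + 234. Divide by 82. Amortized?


Formula: Amortized cost = Total cost / Operations
Total cost = (81 * 4) + (1 * 234)
Total cost = 324 + 234 = 558
Amortized = 558 / 82 = 6.8049

6.8049


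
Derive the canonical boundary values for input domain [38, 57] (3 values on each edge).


Range: [38, 57]
Boundaries: just below min, min, min+1, max-1, max, just above max
Values: [37, 38, 39, 56, 57, 58]

[37, 38, 39, 56, 57, 58]


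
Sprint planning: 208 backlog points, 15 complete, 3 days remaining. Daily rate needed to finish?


Formula: Required rate = Remaining points / Days left
Remaining = 208 - 15 = 193 points
Required rate = 193 / 3 = 64.33 points/day

64.33 points/day


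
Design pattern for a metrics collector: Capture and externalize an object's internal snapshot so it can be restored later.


This matches the Memento pattern

Memento


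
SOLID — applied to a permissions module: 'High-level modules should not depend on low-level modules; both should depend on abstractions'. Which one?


This describes the Dependency Inversion Principle (DIP)

Dependency Inversion Principle (DIP)


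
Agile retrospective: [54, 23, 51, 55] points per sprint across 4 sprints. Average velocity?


Formula: Avg velocity = Total points / Number of sprints
Points: [54, 23, 51, 55]
Sum = 54 + 23 + 51 + 55 = 183
Avg velocity = 183 / 4 = 45.75 points/sprint

45.75 points/sprint


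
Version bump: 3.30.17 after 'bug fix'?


Current: 3.30.17
Change category: 'bug fix' → patch bump
SemVer rule: patch bump → increment PATCH (MAJOR and MINOR unchanged)
New: 3.30.18

3.30.18


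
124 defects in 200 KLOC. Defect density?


Defect density = defects / KLOC
Defect density = 124 / 200
Defect density = 0.62 defects/KLOC

0.62 defects/KLOC


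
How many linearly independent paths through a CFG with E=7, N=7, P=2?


Formula: V(G) = E - N + 2P
V(G) = 7 - 7 + 2*2
V(G) = 0 + 4
V(G) = 4

4


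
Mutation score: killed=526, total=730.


Mutation score = killed / total * 100
Mutation score = 526 / 730 * 100
Mutation score = 72.05%

72.05%


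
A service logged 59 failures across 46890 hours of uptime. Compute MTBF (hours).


Formula: MTBF = Total operating time / Number of failures
MTBF = 46890 / 59
MTBF = 794.75 hours

794.75 hours


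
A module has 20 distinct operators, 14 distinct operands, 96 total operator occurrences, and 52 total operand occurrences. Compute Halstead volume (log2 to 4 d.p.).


Formula: V = N * log2(η), where N = N1 + N2 and η = η1 + η2
η = 20 + 14 = 34
N = 96 + 52 = 148
log2(34) ≈ 5.0875
V = 148 * 5.0875 = 752.95

752.95


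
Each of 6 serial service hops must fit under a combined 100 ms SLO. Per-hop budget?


Formula: per_stage = total_budget / stages
per_stage = 100 / 6
per_stage = 16.67 ms

16.67 ms


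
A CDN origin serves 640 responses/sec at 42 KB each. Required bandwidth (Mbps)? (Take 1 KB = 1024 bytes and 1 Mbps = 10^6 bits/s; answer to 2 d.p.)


Formula: Mbps = payload_bytes * RPS * 8 / 1e6
Payload per request = 42 KB = 42 * 1024 = 43008 bytes
Total bytes/sec = 43008 * 640 = 27525120
Total bits/sec = 27525120 * 8 = 220200960
Mbps = 220200960 / 1e6 = 220.2

220.2 Mbps


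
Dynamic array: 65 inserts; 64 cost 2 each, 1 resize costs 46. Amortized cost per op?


Formula: Amortized cost = Total cost / Operations
Total cost = (64 * 2) + (1 * 46)
Total cost = 128 + 46 = 174
Amortized = 174 / 65 = 2.6769

2.6769


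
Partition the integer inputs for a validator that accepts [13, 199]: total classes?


Valid range: [13, 199]
Class 1: x < 13 — invalid
Class 2: 13 ≤ x ≤ 199 — valid
Class 3: x > 199 — invalid
Total equivalence classes: 3

3 equivalence classes


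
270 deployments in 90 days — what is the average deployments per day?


Formula: deployments per day = releases / days
= 270 / 90
= 3.0 deploys/day
(equivalently, 21.0 deploys/week)

3.0 deploys/day


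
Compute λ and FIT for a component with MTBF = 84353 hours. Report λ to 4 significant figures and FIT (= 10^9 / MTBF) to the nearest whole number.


Formula: λ = 1 / MTBF; FIT = λ × 1e9 = 1e9 / MTBF
λ = 1 / 84353 ≈ 1.185e-05 failures/hour
FIT = 1e9 / 84353 ≈ 11855 failures per 1e9 hours (nearest whole number)

λ = 1.185e-05 /h, FIT = 11855


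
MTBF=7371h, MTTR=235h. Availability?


Availability = MTBF / (MTBF + MTTR)
Availability = 7371 / (7371 + 235)
Availability = 7371 / 7606
Availability = 96.9103%

96.9103%


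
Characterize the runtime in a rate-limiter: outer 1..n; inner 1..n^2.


Reasoning: n times n^2
Complexity: O(n^3)

O(n^3)


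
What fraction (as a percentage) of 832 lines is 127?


Coverage = covered / total * 100
Coverage = 127 / 832 * 100
Coverage = 15.26%

15.26%


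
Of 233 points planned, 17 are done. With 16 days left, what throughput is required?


Formula: Required rate = Remaining points / Days left
Remaining = 233 - 17 = 216 points
Required rate = 216 / 16 = 13.5 points/day

13.5 points/day


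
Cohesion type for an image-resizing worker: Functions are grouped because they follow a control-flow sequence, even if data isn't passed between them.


Reasoning: Grouped by order of execution within a routine, not by data flow
Type: Procedural cohesion

Procedural cohesion


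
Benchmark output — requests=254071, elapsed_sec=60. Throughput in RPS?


Formula: throughput = requests / seconds
throughput = 254071 / 60
throughput = 4234.52 requests/second

4234.52 requests/second


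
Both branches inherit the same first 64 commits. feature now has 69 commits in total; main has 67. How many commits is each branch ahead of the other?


Common ancestor: commit #64
feature commits after divergence: 69 - 64 = 5
main commits after divergence: 67 - 64 = 3
feature is 5 commits ahead of main
main is 3 commits ahead of feature

feature ahead: 5, main ahead: 3


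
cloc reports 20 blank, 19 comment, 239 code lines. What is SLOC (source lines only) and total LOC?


Total LOC = blank + comment + code
Total LOC = 20 + 19 + 239 = 278
SLOC (source only) = code = 239

Total LOC: 278, SLOC: 239


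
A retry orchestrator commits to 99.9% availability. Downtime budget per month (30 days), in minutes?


Formula: allowed downtime = period * (100 - SLA) / 100
Period (month (30 days)) = 43200 minutes
Unavailability fraction = (100 - 99.9) / 100
Allowed downtime = 43200 * (100 - 99.9) / 100
Allowed downtime = 43.2 minutes

43.2 minutes


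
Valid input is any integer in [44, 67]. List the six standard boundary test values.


Range: [44, 67]
Boundaries: just below min, min, min+1, max-1, max, just above max
Values: [43, 44, 45, 66, 67, 68]

[43, 44, 45, 66, 67, 68]


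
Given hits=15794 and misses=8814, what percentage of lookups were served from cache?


Formula: hit rate = hits / (hits + misses) * 100
hit rate = 15794 / (15794 + 8814) * 100
hit rate = 15794 / 24608 * 100
hit rate = 64.18%

64.18%


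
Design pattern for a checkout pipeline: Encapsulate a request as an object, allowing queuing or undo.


This matches the Command pattern

Command


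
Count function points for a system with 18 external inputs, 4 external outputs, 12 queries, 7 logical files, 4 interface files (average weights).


UFP = EI*4 + EO*5 + EQ*4 + ILF*10 + EIF*7
UFP = 18*4 + 4*5 + 12*4 + 7*10 + 4*7
UFP = 72 + 20 + 48 + 70 + 28
UFP = 238

238


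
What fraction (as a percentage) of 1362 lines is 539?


Coverage = covered / total * 100
Coverage = 539 / 1362 * 100
Coverage = 39.57%

39.57%


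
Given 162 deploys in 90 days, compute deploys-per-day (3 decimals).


Formula: deployments per day = releases / days
= 162 / 90
= 1.8 deploys/day
(equivalently, 12.6 deploys/week)

1.8 deploys/day


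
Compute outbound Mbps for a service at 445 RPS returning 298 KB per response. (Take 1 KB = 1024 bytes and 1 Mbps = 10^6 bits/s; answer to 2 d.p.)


Formula: Mbps = payload_bytes * RPS * 8 / 1e6
Payload per request = 298 KB = 298 * 1024 = 305152 bytes
Total bytes/sec = 305152 * 445 = 135792640
Total bits/sec = 135792640 * 8 = 1086341120
Mbps = 1086341120 / 1e6 = 1086.34

1086.34 Mbps


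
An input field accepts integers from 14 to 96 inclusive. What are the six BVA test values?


Range: [14, 96]
Boundaries: just below min, min, min+1, max-1, max, just above max
Values: [13, 14, 15, 95, 96, 97]

[13, 14, 15, 95, 96, 97]


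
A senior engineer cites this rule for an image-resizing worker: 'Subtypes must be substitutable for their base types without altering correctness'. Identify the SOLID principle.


This describes the Liskov Substitution Principle (LSP)

Liskov Substitution Principle (LSP)


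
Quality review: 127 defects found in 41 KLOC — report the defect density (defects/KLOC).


Defect density = defects / KLOC
Defect density = 127 / 41
Defect density = 3.098 defects/KLOC

3.098 defects/KLOC


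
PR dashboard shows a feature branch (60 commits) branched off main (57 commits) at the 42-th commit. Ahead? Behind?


Common ancestor: commit #42
feature commits after divergence: 60 - 42 = 18
main commits after divergence: 57 - 42 = 15
feature is 18 commits ahead of main
main is 15 commits ahead of feature

feature ahead: 18, main ahead: 15


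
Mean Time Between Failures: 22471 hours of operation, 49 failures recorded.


Formula: MTBF = Total operating time / Number of failures
MTBF = 22471 / 49
MTBF = 458.59 hours

458.59 hours


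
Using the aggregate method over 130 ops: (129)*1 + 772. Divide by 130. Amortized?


Formula: Amortized cost = Total cost / Operations
Total cost = (129 * 1) + (1 * 772)
Total cost = 129 + 772 = 901
Amortized = 901 / 130 = 6.9308

6.9308


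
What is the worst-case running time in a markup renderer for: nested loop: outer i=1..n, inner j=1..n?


Reasoning: n iterations times n iterations
Complexity: O(n^2)

O(n^2)


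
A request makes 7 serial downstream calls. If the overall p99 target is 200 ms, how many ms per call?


Formula: per_stage = total_budget / stages
per_stage = 200 / 7
per_stage = 28.57 ms

28.57 ms


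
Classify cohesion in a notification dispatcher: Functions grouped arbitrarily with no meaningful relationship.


Reasoning: Worst: random grouping
Type: Coincidental cohesion

Coincidental cohesion


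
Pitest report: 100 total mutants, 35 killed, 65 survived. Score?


Mutation score = killed / total * 100
Mutation score = 35 / 100 * 100
Mutation score = 35.0%

35.0%


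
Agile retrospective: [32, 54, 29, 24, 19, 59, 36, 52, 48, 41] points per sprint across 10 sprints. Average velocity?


Formula: Avg velocity = Total points / Number of sprints
Points: [32, 54, 29, 24, 19, 59, 36, 52, 48, 41]
Sum = 32 + 54 + 29 + 24 + 19 + 59 + 36 + 52 + 48 + 41 = 394
Avg velocity = 394 / 10 = 39.4 points/sprint

39.4 points/sprint


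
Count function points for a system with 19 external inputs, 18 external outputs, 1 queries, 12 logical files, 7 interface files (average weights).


UFP = EI*4 + EO*5 + EQ*4 + ILF*10 + EIF*7
UFP = 19*4 + 18*5 + 1*4 + 12*10 + 7*7
UFP = 76 + 90 + 4 + 120 + 49
UFP = 339

339


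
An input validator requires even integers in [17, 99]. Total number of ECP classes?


Constraint: even integers in [17, 99]
Class 1: x < 17 — out-of-range invalid
Class 2: x in [17,99] but odd — wrong type invalid
Class 3: x in [17,99] and even — valid
Class 4: x > 99 — out-of-range invalid
Total equivalence classes: 4

4 equivalence classes


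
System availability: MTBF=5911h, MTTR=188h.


Availability = MTBF / (MTBF + MTTR)
Availability = 5911 / (5911 + 188)
Availability = 5911 / 6099
Availability = 96.9175%

96.9175%


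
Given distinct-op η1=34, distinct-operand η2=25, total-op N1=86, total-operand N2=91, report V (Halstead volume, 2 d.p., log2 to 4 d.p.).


Formula: V = N * log2(η), where N = N1 + N2 and η = η1 + η2
η = 34 + 25 = 59
N = 86 + 91 = 177
log2(59) ≈ 5.8826
V = 177 * 5.8826 = 1041.22

1041.22


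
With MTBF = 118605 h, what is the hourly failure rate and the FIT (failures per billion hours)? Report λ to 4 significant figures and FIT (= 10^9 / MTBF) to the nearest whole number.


Formula: λ = 1 / MTBF; FIT = λ × 1e9 = 1e9 / MTBF
λ = 1 / 118605 ≈ 8.431e-06 failures/hour
FIT = 1e9 / 118605 ≈ 8431 failures per 1e9 hours (nearest whole number)

λ = 8.431e-06 /h, FIT = 8431


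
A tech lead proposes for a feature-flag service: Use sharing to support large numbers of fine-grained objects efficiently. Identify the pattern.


This matches the Flyweight pattern

Flyweight


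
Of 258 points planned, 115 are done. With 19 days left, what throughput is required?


Formula: Required rate = Remaining points / Days left
Remaining = 258 - 115 = 143 points
Required rate = 143 / 19 = 7.53 points/day

7.53 points/day


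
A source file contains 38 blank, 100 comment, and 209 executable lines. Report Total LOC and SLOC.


Total LOC = blank + comment + code
Total LOC = 38 + 100 + 209 = 347
SLOC (source only) = code = 209

Total LOC: 347, SLOC: 209


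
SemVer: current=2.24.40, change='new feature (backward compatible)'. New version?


Current: 2.24.40
Change category: 'new feature (backward compatible)' → minor bump
SemVer rule: minor bump → increment MINOR, reset PATCH to 0 (MAJOR unchanged)
New: 2.25.0

2.25.0


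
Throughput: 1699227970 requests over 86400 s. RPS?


Formula: throughput = requests / seconds
throughput = 1699227970 / 86400
throughput = 19666.99 requests/second

19666.99 requests/second


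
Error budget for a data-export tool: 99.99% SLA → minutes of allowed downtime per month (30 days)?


Formula: allowed downtime = period * (100 - SLA) / 100
Period (month (30 days)) = 43200 minutes
Unavailability fraction = (100 - 99.99) / 100
Allowed downtime = 43200 * (100 - 99.99) / 100
Allowed downtime = 4.32 minutes

4.32 minutes


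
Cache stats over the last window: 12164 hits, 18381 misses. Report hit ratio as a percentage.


Formula: hit rate = hits / (hits + misses) * 100
hit rate = 12164 / (12164 + 18381) * 100
hit rate = 12164 / 30545 * 100
hit rate = 39.82%

39.82%


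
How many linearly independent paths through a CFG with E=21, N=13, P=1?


Formula: V(G) = E - N + 2P
V(G) = 21 - 13 + 2*1
V(G) = 8 + 2
V(G) = 10

10


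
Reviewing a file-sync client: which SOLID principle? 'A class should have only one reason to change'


This describes the Single Responsibility Principle (SRP)

Single Responsibility Principle (SRP)


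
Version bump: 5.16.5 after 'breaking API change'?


Current: 5.16.5
Change category: 'breaking API change' → major bump
SemVer rule: major bump → increment MAJOR, reset MINOR and PATCH to 0
New: 6.0.0

6.0.0


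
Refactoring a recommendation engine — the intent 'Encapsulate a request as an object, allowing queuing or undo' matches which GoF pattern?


This matches the Command pattern

Command


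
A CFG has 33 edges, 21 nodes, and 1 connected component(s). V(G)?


Formula: V(G) = E - N + 2P
V(G) = 33 - 21 + 2*1
V(G) = 12 + 2
V(G) = 14

14


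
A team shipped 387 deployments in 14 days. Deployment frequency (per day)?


Formula: deployments per day = releases / days
= 387 / 14
= 27.643 deploys/day
(equivalently, 193.5 deploys/week)

27.643 deploys/day


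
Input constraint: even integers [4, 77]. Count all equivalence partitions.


Constraint: even integers in [4, 77]
Class 1: x < 4 — out-of-range invalid
Class 2: x in [4,77] but odd — wrong type invalid
Class 3: x in [4,77] and even — valid
Class 4: x > 77 — out-of-range invalid
Total equivalence classes: 4

4 equivalence classes


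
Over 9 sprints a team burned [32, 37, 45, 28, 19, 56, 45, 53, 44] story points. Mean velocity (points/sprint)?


Formula: Avg velocity = Total points / Number of sprints
Points: [32, 37, 45, 28, 19, 56, 45, 53, 44]
Sum = 32 + 37 + 45 + 28 + 19 + 56 + 45 + 53 + 44 = 359
Avg velocity = 359 / 9 = 39.89 points/sprint

39.89 points/sprint


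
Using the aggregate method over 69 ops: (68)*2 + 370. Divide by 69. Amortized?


Formula: Amortized cost = Total cost / Operations
Total cost = (68 * 2) + (1 * 370)
Total cost = 136 + 370 = 506
Amortized = 506 / 69 = 7.3333

7.3333


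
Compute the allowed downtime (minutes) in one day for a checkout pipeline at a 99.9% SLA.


Formula: allowed downtime = period * (100 - SLA) / 100
Period (day) = 1440 minutes
Unavailability fraction = (100 - 99.9) / 100
Allowed downtime = 1440 * (100 - 99.9) / 100
Allowed downtime = 1.44 minutes

1.44 minutes


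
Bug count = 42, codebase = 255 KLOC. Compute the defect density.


Defect density = defects / KLOC
Defect density = 42 / 255
Defect density = 0.165 defects/KLOC

0.165 defects/KLOC


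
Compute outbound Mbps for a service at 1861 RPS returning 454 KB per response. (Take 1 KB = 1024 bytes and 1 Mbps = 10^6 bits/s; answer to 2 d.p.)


Formula: Mbps = payload_bytes * RPS * 8 / 1e6
Payload per request = 454 KB = 454 * 1024 = 464896 bytes
Total bytes/sec = 464896 * 1861 = 865171456
Total bits/sec = 865171456 * 8 = 6921371648
Mbps = 6921371648 / 1e6 = 6921.37

6921.37 Mbps


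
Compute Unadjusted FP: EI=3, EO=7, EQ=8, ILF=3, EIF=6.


UFP = EI*4 + EO*5 + EQ*4 + ILF*10 + EIF*7
UFP = 3*4 + 7*5 + 8*4 + 3*10 + 6*7
UFP = 12 + 35 + 32 + 30 + 42
UFP = 151

151


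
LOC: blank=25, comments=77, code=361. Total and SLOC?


Total LOC = blank + comment + code
Total LOC = 25 + 77 + 361 = 463
SLOC (source only) = code = 361

Total LOC: 463, SLOC: 361


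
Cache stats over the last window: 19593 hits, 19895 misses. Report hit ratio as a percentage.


Formula: hit rate = hits / (hits + misses) * 100
hit rate = 19593 / (19593 + 19895) * 100
hit rate = 19593 / 39488 * 100
hit rate = 49.62%

49.62%


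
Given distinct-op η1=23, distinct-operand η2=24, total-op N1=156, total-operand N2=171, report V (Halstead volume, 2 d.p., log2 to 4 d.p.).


Formula: V = N * log2(η), where N = N1 + N2 and η = η1 + η2
η = 23 + 24 = 47
N = 156 + 171 = 327
log2(47) ≈ 5.5546
V = 327 * 5.5546 = 1816.35

1816.35


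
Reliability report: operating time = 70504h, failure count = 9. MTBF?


Formula: MTBF = Total operating time / Number of failures
MTBF = 70504 / 9
MTBF = 7833.78 hours

7833.78 hours


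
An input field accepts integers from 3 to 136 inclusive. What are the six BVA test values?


Range: [3, 136]
Boundaries: just below min, min, min+1, max-1, max, just above max
Values: [2, 3, 4, 135, 136, 137]

[2, 3, 4, 135, 136, 137]


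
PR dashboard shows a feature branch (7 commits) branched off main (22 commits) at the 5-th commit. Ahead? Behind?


Common ancestor: commit #5
feature commits after divergence: 7 - 5 = 2
main commits after divergence: 22 - 5 = 17
feature is 2 commits ahead of main
main is 17 commits ahead of feature

feature ahead: 2, main ahead: 17


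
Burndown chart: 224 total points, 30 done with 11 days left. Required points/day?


Formula: Required rate = Remaining points / Days left
Remaining = 224 - 30 = 194 points
Required rate = 194 / 11 = 17.64 points/day

17.64 points/day


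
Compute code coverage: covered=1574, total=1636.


Coverage = covered / total * 100
Coverage = 1574 / 1636 * 100
Coverage = 96.21%

96.21%


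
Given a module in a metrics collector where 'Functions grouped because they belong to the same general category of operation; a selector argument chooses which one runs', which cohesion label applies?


Reasoning: Grouped by category of activity, not by data or sequence
Type: Logical cohesion

Logical cohesion


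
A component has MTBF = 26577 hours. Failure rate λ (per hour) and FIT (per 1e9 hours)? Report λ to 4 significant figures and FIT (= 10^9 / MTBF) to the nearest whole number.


Formula: λ = 1 / MTBF; FIT = λ × 1e9 = 1e9 / MTBF
λ = 1 / 26577 ≈ 3.763e-05 failures/hour
FIT = 1e9 / 26577 ≈ 37627 failures per 1e9 hours (nearest whole number)

λ = 3.763e-05 /h, FIT = 37627


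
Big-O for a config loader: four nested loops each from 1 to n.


Reasoning: four levels of nesting
Complexity: O(n^4)

O(n^4)


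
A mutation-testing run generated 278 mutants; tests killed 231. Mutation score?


Mutation score = killed / total * 100
Mutation score = 231 / 278 * 100
Mutation score = 83.09%

83.09%


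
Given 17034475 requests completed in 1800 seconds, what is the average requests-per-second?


Formula: throughput = requests / seconds
throughput = 17034475 / 1800
throughput = 9463.6 requests/second

9463.6 requests/second


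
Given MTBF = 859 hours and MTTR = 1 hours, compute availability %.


Availability = MTBF / (MTBF + MTTR)
Availability = 859 / (859 + 1)
Availability = 859 / 860
Availability = 99.8837%

99.8837%


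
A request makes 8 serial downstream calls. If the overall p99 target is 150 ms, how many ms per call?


Formula: per_stage = total_budget / stages
per_stage = 150 / 8
per_stage = 18.75 ms

18.75 ms


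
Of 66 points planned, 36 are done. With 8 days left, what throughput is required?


Formula: Required rate = Remaining points / Days left
Remaining = 66 - 36 = 30 points
Required rate = 30 / 8 = 3.75 points/day

3.75 points/day


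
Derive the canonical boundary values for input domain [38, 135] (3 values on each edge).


Range: [38, 135]
Boundaries: just below min, min, min+1, max-1, max, just above max
Values: [37, 38, 39, 134, 135, 136]

[37, 38, 39, 134, 135, 136]


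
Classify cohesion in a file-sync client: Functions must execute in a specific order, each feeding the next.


Reasoning: Output of one is input to next
Type: Sequential cohesion

Sequential cohesion


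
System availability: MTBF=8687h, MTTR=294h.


Availability = MTBF / (MTBF + MTTR)
Availability = 8687 / (8687 + 294)
Availability = 8687 / 8981
Availability = 96.7264%

96.7264%


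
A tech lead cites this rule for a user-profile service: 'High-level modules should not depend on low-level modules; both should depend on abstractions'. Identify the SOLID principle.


This describes the Dependency Inversion Principle (DIP)

Dependency Inversion Principle (DIP)


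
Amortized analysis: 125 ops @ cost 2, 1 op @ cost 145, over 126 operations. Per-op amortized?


Formula: Amortized cost = Total cost / Operations
Total cost = (125 * 2) + (1 * 145)
Total cost = 250 + 145 = 395
Amortized = 395 / 126 = 3.1349

3.1349


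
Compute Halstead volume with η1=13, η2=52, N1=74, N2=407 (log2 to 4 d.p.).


Formula: V = N * log2(η), where N = N1 + N2 and η = η1 + η2
η = 13 + 52 = 65
N = 74 + 407 = 481
log2(65) ≈ 6.0224
V = 481 * 6.0224 = 2896.77

2896.77


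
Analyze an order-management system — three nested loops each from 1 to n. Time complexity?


Reasoning: three levels of nesting over n
Complexity: O(n^3)

O(n^3)


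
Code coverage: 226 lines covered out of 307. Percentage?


Coverage = covered / total * 100
Coverage = 226 / 307 * 100
Coverage = 73.62%

73.62%


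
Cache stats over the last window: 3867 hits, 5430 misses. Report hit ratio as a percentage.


Formula: hit rate = hits / (hits + misses) * 100
hit rate = 3867 / (3867 + 5430) * 100
hit rate = 3867 / 9297 * 100
hit rate = 41.59%

41.59%


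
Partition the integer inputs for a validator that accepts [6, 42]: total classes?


Valid range: [6, 42]
Class 1: x < 6 — invalid
Class 2: 6 ≤ x ≤ 42 — valid
Class 3: x > 42 — invalid
Total equivalence classes: 3

3 equivalence classes


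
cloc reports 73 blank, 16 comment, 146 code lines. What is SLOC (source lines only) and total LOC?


Total LOC = blank + comment + code
Total LOC = 73 + 16 + 146 = 235
SLOC (source only) = code = 146

Total LOC: 235, SLOC: 146


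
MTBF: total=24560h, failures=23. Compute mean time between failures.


Formula: MTBF = Total operating time / Number of failures
MTBF = 24560 / 23
MTBF = 1067.83 hours

1067.83 hours


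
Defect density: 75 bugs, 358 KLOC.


Defect density = defects / KLOC
Defect density = 75 / 358
Defect density = 0.209 defects/KLOC

0.209 defects/KLOC


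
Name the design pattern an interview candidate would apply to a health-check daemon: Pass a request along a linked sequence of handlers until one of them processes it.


This matches the Chain of Responsibility pattern

Chain of Responsibility


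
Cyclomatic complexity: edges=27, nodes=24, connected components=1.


Formula: V(G) = E - N + 2P
V(G) = 27 - 24 + 2*1
V(G) = 3 + 2
V(G) = 5

5


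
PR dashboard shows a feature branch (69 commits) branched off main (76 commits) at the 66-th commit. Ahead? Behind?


Common ancestor: commit #66
feature commits after divergence: 69 - 66 = 3
main commits after divergence: 76 - 66 = 10
feature is 3 commits ahead of main
main is 10 commits ahead of feature

feature ahead: 3, main ahead: 10


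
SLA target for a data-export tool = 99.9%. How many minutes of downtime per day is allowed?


Formula: allowed downtime = period * (100 - SLA) / 100
Period (day) = 1440 minutes
Unavailability fraction = (100 - 99.9) / 100
Allowed downtime = 1440 * (100 - 99.9) / 100
Allowed downtime = 1.44 minutes

1.44 minutes


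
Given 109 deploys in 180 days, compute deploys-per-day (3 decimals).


Formula: deployments per day = releases / days
= 109 / 180
= 0.606 deploys/day
(equivalently, 4.24 deploys/week)

0.606 deploys/day


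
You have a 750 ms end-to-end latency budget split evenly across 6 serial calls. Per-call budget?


Formula: per_stage = total_budget / stages
per_stage = 750 / 6
per_stage = 125.0 ms

125.0 ms


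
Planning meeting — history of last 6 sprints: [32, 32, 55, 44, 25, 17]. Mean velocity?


Formula: Avg velocity = Total points / Number of sprints
Points: [32, 32, 55, 44, 25, 17]
Sum = 32 + 32 + 55 + 44 + 25 + 17 = 205
Avg velocity = 205 / 6 = 34.17 points/sprint

34.17 points/sprint


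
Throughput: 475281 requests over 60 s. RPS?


Formula: throughput = requests / seconds
throughput = 475281 / 60
throughput = 7921.35 requests/second

7921.35 requests/second


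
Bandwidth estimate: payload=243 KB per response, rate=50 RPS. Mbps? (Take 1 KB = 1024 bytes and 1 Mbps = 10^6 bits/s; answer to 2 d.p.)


Formula: Mbps = payload_bytes * RPS * 8 / 1e6
Payload per request = 243 KB = 243 * 1024 = 248832 bytes
Total bytes/sec = 248832 * 50 = 12441600
Total bits/sec = 12441600 * 8 = 99532800
Mbps = 99532800 / 1e6 = 99.53

99.53 Mbps


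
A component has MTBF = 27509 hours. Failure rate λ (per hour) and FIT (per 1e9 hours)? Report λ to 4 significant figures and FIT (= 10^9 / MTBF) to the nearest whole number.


Formula: λ = 1 / MTBF; FIT = λ × 1e9 = 1e9 / MTBF
λ = 1 / 27509 ≈ 3.635e-05 failures/hour
FIT = 1e9 / 27509 ≈ 36352 failures per 1e9 hours (nearest whole number)

λ = 3.635e-05 /h, FIT = 36352


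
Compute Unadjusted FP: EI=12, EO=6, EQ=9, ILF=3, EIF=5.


UFP = EI*4 + EO*5 + EQ*4 + ILF*10 + EIF*7
UFP = 12*4 + 6*5 + 9*4 + 3*10 + 5*7
UFP = 48 + 30 + 36 + 30 + 35
UFP = 179

179


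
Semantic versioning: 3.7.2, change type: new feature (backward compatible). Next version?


Current: 3.7.2
Change category: 'new feature (backward compatible)' → minor bump
SemVer rule: minor bump → increment MINOR, reset PATCH to 0 (MAJOR unchanged)
New: 3.8.0

3.8.0


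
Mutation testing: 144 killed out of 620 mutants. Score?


Mutation score = killed / total * 100
Mutation score = 144 / 620 * 100
Mutation score = 23.23%

23.23%


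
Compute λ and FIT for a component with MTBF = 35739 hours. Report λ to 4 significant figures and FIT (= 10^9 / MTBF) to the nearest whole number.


Formula: λ = 1 / MTBF; FIT = λ × 1e9 = 1e9 / MTBF
λ = 1 / 35739 ≈ 2.798e-05 failures/hour
FIT = 1e9 / 35739 ≈ 27981 failures per 1e9 hours (nearest whole number)

λ = 2.798e-05 /h, FIT = 27981


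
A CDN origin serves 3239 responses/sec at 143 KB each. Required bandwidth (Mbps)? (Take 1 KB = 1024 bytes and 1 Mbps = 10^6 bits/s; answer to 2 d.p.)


Formula: Mbps = payload_bytes * RPS * 8 / 1e6
Payload per request = 143 KB = 143 * 1024 = 146432 bytes
Total bytes/sec = 146432 * 3239 = 474293248
Total bits/sec = 474293248 * 8 = 3794345984
Mbps = 3794345984 / 1e6 = 3794.35

3794.35 Mbps


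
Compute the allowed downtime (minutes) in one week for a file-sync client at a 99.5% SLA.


Formula: allowed downtime = period * (100 - SLA) / 100
Period (week) = 10080 minutes
Unavailability fraction = (100 - 99.5) / 100
Allowed downtime = 10080 * (100 - 99.5) / 100
Allowed downtime = 50.4 minutes

50.4 minutes


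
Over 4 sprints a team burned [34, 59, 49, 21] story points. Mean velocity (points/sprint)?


Formula: Avg velocity = Total points / Number of sprints
Points: [34, 59, 49, 21]
Sum = 34 + 59 + 49 + 21 = 163
Avg velocity = 163 / 4 = 40.75 points/sprint

40.75 points/sprint


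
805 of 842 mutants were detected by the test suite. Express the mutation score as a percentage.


Mutation score = killed / total * 100
Mutation score = 805 / 842 * 100
Mutation score = 95.61%

95.61%


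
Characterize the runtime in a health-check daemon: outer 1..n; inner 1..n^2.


Reasoning: n times n^2
Complexity: O(n^3)

O(n^3)


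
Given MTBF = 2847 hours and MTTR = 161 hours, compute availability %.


Availability = MTBF / (MTBF + MTTR)
Availability = 2847 / (2847 + 161)
Availability = 2847 / 3008
Availability = 94.6476%

94.6476%


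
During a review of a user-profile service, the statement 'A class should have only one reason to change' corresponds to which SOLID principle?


This describes the Single Responsibility Principle (SRP)

Single Responsibility Principle (SRP)


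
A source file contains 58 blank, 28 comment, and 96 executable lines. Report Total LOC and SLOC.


Total LOC = blank + comment + code
Total LOC = 58 + 28 + 96 = 182
SLOC (source only) = code = 96

Total LOC: 182, SLOC: 96


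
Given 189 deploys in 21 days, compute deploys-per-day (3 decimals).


Formula: deployments per day = releases / days
= 189 / 21
= 9.0 deploys/day
(equivalently, 63.0 deploys/week)

9.0 deploys/day


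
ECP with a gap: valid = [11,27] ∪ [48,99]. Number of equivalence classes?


Valid ranges: [11,27] and [48,99]
Class 1: x < 11 — invalid
Class 2: 11 ≤ x ≤ 27 — valid
Class 3: 27 < x < 48 — invalid (gap between ranges)
Class 4: 48 ≤ x ≤ 99 — valid
Class 5: x > 99 — invalid
Total equivalence classes: 5

5 equivalence classes


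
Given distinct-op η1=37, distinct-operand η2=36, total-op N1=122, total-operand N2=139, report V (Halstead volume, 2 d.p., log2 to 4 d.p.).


Formula: V = N * log2(η), where N = N1 + N2 and η = η1 + η2
η = 37 + 36 = 73
N = 122 + 139 = 261
log2(73) ≈ 6.1898
V = 261 * 6.1898 = 1615.54

1615.54


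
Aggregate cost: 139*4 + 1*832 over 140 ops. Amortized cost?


Formula: Amortized cost = Total cost / Operations
Total cost = (139 * 4) + (1 * 832)
Total cost = 556 + 832 = 1388
Amortized = 1388 / 140 = 9.9143

9.9143


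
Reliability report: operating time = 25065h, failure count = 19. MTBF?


Formula: MTBF = Total operating time / Number of failures
MTBF = 25065 / 19
MTBF = 1319.21 hours

1319.21 hours


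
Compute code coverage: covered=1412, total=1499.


Coverage = covered / total * 100
Coverage = 1412 / 1499 * 100
Coverage = 94.2%

94.2%


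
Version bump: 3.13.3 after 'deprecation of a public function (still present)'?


Current: 3.13.3
Change category: 'deprecation of a public function (still present)' → minor bump
SemVer rule: minor bump → increment MINOR, reset PATCH to 0 (MAJOR unchanged)
New: 3.14.0

3.14.0


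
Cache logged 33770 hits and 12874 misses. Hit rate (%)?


Formula: hit rate = hits / (hits + misses) * 100
hit rate = 33770 / (33770 + 12874) * 100
hit rate = 33770 / 46644 * 100
hit rate = 72.4%

72.4%


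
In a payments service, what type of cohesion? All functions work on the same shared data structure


Reasoning: Functions share data
Type: Communicational cohesion

Communicational cohesion


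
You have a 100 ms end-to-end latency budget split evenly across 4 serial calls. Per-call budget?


Formula: per_stage = total_budget / stages
per_stage = 100 / 4
per_stage = 25.0 ms

25.0 ms


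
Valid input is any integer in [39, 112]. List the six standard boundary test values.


Range: [39, 112]
Boundaries: just below min, min, min+1, max-1, max, just above max
Values: [38, 39, 40, 111, 112, 113]

[38, 39, 40, 111, 112, 113]


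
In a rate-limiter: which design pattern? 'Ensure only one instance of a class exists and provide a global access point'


This matches the Singleton pattern

Singleton


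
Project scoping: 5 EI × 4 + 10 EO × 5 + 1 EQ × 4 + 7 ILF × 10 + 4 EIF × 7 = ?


UFP = EI*4 + EO*5 + EQ*4 + ILF*10 + EIF*7
UFP = 5*4 + 10*5 + 1*4 + 7*10 + 4*7
UFP = 20 + 50 + 4 + 70 + 28
UFP = 172

172


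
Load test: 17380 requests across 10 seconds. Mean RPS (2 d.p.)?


Formula: throughput = requests / seconds
throughput = 17380 / 10
throughput = 1738.0 requests/second

1738.0 requests/second


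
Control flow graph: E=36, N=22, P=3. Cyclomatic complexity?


Formula: V(G) = E - N + 2P
V(G) = 36 - 22 + 2*3
V(G) = 14 + 6
V(G) = 20

20


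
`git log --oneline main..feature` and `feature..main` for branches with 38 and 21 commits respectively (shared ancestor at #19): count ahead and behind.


Common ancestor: commit #19
feature commits after divergence: 38 - 19 = 19
main commits after divergence: 21 - 19 = 2
feature is 19 commits ahead of main
main is 2 commits ahead of feature

feature ahead: 19, main ahead: 2


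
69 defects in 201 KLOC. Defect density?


Defect density = defects / KLOC
Defect density = 69 / 201
Defect density = 0.343 defects/KLOC

0.343 defects/KLOC


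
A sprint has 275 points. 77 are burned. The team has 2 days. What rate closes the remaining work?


Formula: Required rate = Remaining points / Days left
Remaining = 275 - 77 = 198 points
Required rate = 198 / 2 = 99.0 points/day

99.0 points/day


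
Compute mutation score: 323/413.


Mutation score = killed / total * 100
Mutation score = 323 / 413 * 100
Mutation score = 78.21%

78.21%


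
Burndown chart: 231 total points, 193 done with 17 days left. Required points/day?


Formula: Required rate = Remaining points / Days left
Remaining = 231 - 193 = 38 points
Required rate = 38 / 17 = 2.24 points/day

2.24 points/day


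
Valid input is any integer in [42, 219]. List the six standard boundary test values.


Range: [42, 219]
Boundaries: just below min, min, min+1, max-1, max, just above max
Values: [41, 42, 43, 218, 219, 220]

[41, 42, 43, 218, 219, 220]


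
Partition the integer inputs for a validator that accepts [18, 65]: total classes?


Valid range: [18, 65]
Class 1: x < 18 — invalid
Class 2: 18 ≤ x ≤ 65 — valid
Class 3: x > 65 — invalid
Total equivalence classes: 3

3 equivalence classes


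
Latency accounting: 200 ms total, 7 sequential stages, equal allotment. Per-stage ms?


Formula: per_stage = total_budget / stages
per_stage = 200 / 7
per_stage = 28.57 ms

28.57 ms


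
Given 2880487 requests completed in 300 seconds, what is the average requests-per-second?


Formula: throughput = requests / seconds
throughput = 2880487 / 300
throughput = 9601.62 requests/second

9601.62 requests/second


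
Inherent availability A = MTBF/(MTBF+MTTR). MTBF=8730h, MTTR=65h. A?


Availability = MTBF / (MTBF + MTTR)
Availability = 8730 / (8730 + 65)
Availability = 8730 / 8795
Availability = 99.2609%

99.2609%


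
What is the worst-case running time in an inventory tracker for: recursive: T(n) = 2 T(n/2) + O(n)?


Reasoning: master theorem case 2 (merge-sort recurrence)
Complexity: O(n log n)

O(n log n)


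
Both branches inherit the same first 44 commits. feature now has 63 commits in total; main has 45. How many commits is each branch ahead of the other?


Common ancestor: commit #44
feature commits after divergence: 63 - 44 = 19
main commits after divergence: 45 - 44 = 1
feature is 19 commits ahead of main
main is 1 commits ahead of feature

feature ahead: 19, main ahead: 1


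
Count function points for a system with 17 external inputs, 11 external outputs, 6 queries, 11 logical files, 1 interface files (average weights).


UFP = EI*4 + EO*5 + EQ*4 + ILF*10 + EIF*7
UFP = 17*4 + 11*5 + 6*4 + 11*10 + 1*7
UFP = 68 + 55 + 24 + 110 + 7
UFP = 264

264


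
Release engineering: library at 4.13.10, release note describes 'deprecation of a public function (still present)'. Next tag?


Current: 4.13.10
Change category: 'deprecation of a public function (still present)' → minor bump
SemVer rule: minor bump → increment MINOR, reset PATCH to 0 (MAJOR unchanged)
New: 4.14.0

4.14.0


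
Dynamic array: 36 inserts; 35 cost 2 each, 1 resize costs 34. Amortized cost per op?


Formula: Amortized cost = Total cost / Operations
Total cost = (35 * 2) + (1 * 34)
Total cost = 70 + 34 = 104
Amortized = 104 / 36 = 2.8889

2.8889


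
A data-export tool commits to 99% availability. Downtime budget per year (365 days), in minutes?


Formula: allowed downtime = period * (100 - SLA) / 100
Period (year (365 days)) = 525600 minutes
Unavailability fraction = (100 - 99.0) / 100
Allowed downtime = 525600 * (100 - 99.0) / 100
Allowed downtime = 5256.0 minutes

5256.0 minutes


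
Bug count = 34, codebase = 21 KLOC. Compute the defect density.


Defect density = defects / KLOC
Defect density = 34 / 21
Defect density = 1.619 defects/KLOC

1.619 defects/KLOC


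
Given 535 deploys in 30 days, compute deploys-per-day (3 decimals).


Formula: deployments per day = releases / days
= 535 / 30
= 17.833 deploys/day
(equivalently, 124.83 deploys/week)

17.833 deploys/day


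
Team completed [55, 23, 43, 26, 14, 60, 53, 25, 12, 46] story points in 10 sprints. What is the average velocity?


Formula: Avg velocity = Total points / Number of sprints
Points: [55, 23, 43, 26, 14, 60, 53, 25, 12, 46]
Sum = 55 + 23 + 43 + 26 + 14 + 60 + 53 + 25 + 12 + 46 = 357
Avg velocity = 357 / 10 = 35.7 points/sprint

35.7 points/sprint


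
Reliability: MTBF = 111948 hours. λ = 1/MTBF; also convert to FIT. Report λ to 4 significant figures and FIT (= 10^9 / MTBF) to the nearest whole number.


Formula: λ = 1 / MTBF; FIT = λ × 1e9 = 1e9 / MTBF
λ = 1 / 111948 ≈ 8.933e-06 failures/hour
FIT = 1e9 / 111948 ≈ 8933 failures per 1e9 hours (nearest whole number)

λ = 8.933e-06 /h, FIT = 8933
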